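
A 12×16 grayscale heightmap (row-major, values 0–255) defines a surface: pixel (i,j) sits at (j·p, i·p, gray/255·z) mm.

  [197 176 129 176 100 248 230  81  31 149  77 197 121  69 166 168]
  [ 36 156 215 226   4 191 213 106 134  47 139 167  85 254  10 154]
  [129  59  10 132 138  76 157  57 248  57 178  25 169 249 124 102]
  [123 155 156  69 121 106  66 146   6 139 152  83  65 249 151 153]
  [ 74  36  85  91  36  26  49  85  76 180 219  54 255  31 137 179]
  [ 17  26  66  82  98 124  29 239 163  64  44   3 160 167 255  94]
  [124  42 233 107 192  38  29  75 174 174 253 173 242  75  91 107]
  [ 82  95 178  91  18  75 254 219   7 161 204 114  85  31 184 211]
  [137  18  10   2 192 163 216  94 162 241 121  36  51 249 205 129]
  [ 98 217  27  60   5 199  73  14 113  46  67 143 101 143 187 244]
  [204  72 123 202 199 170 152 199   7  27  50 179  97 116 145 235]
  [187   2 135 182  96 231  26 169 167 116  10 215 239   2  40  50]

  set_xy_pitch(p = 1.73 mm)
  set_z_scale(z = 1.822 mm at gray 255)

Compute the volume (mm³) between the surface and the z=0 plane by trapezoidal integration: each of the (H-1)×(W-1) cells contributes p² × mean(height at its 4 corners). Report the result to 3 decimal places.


height_mm = gray/255 × 1.822; cell vol = 1.73² × mean(4 corners)
unit = 1.73² × 1.822 / (4×255) = 0.00534614 mm³ per gray-sum
row 0: Σ corner-gray over 15 cells = 8349  → 44.6349
row 1: Σ corner-gray over 15 cells = 7673  → 41.0209
row 2: Σ corner-gray over 15 cells = 7193  → 38.4548
row 3: Σ corner-gray over 15 cells = 6577  → 35.1616
row 4: Σ corner-gray over 15 cells = 6124  → 32.7398
row 5: Σ corner-gray over 15 cells = 7178  → 38.3746
row 6: Σ corner-gray over 15 cells = 7752  → 41.4433
row 7: Σ corner-gray over 15 cells = 7511  → 40.1549
row 8: Σ corner-gray over 15 cells = 6918  → 36.9846
row 9: Σ corner-gray over 15 cells = 7047  → 37.6743
row 10: Σ corner-gray over 15 cells = 7412  → 39.6256
Σ rows: total corner-gray = 79734  → 426.2692 mm³

426.269


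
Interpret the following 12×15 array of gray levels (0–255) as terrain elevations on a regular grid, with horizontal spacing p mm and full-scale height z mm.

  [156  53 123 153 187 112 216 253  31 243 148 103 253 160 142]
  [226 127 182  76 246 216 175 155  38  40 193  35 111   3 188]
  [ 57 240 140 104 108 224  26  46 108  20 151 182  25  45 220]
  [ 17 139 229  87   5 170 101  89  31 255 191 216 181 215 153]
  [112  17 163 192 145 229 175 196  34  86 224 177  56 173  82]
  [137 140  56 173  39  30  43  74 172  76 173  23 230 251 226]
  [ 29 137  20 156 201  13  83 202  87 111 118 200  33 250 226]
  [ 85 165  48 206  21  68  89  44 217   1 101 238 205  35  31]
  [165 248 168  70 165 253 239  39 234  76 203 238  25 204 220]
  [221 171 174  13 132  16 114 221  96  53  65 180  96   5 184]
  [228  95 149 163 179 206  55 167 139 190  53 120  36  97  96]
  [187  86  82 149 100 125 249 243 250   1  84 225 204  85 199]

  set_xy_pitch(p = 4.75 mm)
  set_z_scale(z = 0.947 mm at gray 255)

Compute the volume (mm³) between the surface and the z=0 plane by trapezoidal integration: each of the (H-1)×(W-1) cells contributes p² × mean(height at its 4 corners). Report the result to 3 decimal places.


1679.966

height_mm = gray/255 × 0.947; cell vol = 4.75² × mean(4 corners)
unit = 4.75² × 0.947 / (4×255) = 0.0209477 mm³ per gray-sum
row 0: Σ corner-gray over 14 cells = 7976  → 167.0791
row 1: Σ corner-gray over 14 cells = 6723  → 140.8316
row 2: Σ corner-gray over 14 cells = 7103  → 148.7917
row 3: Σ corner-gray over 14 cells = 7916  → 165.8223
row 4: Σ corner-gray over 14 cells = 7251  → 151.8920
row 5: Σ corner-gray over 14 cells = 6800  → 142.4446
row 6: Σ corner-gray over 14 cells = 6469  → 135.5109
row 7: Σ corner-gray over 14 cells = 7701  → 161.3185
row 8: Σ corner-gray over 14 cells = 7786  → 163.0990
row 9: Σ corner-gray over 14 cells = 6699  → 140.3289
row 10: Σ corner-gray over 14 cells = 7774  → 162.8477
Σ rows: total corner-gray = 80198  → 1679.9663 mm³


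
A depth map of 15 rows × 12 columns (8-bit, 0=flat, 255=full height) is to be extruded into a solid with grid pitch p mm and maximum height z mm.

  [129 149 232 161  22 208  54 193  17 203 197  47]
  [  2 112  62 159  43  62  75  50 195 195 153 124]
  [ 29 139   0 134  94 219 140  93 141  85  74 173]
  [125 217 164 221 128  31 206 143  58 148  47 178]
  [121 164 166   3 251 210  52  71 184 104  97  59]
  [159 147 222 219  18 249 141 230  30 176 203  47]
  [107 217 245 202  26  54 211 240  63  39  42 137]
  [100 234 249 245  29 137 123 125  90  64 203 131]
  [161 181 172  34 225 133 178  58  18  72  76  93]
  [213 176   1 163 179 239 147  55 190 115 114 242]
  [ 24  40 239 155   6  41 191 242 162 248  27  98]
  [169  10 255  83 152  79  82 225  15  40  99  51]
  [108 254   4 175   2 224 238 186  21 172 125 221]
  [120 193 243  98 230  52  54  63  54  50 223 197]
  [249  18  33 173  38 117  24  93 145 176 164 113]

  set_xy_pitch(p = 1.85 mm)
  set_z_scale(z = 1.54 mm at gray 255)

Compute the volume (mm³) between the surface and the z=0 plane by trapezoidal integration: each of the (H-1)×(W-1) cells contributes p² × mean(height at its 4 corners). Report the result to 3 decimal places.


height_mm = gray/255 × 1.54; cell vol = 1.85² × mean(4 corners)
unit = 1.85² × 1.54 / (4×255) = 0.0051673 mm³ per gray-sum
row 0: Σ corner-gray over 11 cells = 5386  → 27.8311
row 1: Σ corner-gray over 11 cells = 4778  → 24.6894
row 2: Σ corner-gray over 11 cells = 5469  → 28.2600
row 3: Σ corner-gray over 11 cells = 5813  → 30.0375
row 4: Σ corner-gray over 11 cells = 6260  → 32.3473
row 5: Σ corner-gray over 11 cells = 6398  → 33.0604
row 6: Σ corner-gray over 11 cells = 6151  → 31.7841
row 7: Σ corner-gray over 11 cells = 5777  → 29.8515
row 8: Σ corner-gray over 11 cells = 5761  → 29.7688
row 9: Σ corner-gray over 11 cells = 6037  → 31.1950
row 10: Σ corner-gray over 11 cells = 5124  → 26.4773
row 11: Σ corner-gray over 11 cells = 5431  → 28.0636
row 12: Σ corner-gray over 11 cells = 5968  → 30.8385
row 13: Σ corner-gray over 11 cells = 5161  → 26.6685
Σ rows: total corner-gray = 79514  → 410.8730 mm³

410.873


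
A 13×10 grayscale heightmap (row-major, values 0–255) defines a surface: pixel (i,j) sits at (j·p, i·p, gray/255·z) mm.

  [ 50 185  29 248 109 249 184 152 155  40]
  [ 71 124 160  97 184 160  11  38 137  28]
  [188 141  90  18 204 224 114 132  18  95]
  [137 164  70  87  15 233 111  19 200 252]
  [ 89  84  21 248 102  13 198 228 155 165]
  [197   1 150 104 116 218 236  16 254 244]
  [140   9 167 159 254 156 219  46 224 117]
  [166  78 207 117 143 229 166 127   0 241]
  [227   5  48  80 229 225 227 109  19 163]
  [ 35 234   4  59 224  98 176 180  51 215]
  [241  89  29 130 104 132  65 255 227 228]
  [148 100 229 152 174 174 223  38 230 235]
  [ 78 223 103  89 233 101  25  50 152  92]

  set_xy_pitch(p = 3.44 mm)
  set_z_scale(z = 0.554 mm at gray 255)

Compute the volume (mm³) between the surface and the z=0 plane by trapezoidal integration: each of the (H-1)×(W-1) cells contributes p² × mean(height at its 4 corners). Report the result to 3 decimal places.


373.669

height_mm = gray/255 × 0.554; cell vol = 3.44² × mean(4 corners)
unit = 3.44² × 0.554 / (4×255) = 0.00642727 mm³ per gray-sum
row 0: Σ corner-gray over 9 cells = 4633  → 29.7775
row 1: Σ corner-gray over 9 cells = 4086  → 26.2618
row 2: Σ corner-gray over 9 cells = 4352  → 27.9715
row 3: Σ corner-gray over 9 cells = 4539  → 29.1734
row 4: Σ corner-gray over 9 cells = 4983  → 32.0271
row 5: Σ corner-gray over 9 cells = 5356  → 34.4245
row 6: Σ corner-gray over 9 cells = 5266  → 33.8460
row 7: Σ corner-gray over 9 cells = 4815  → 30.9473
row 8: Σ corner-gray over 9 cells = 4576  → 29.4112
row 9: Σ corner-gray over 9 cells = 4833  → 31.0630
row 10: Σ corner-gray over 9 cells = 5554  → 35.6971
row 11: Σ corner-gray over 9 cells = 5145  → 33.0683
Σ rows: total corner-gray = 58138  → 373.6686 mm³


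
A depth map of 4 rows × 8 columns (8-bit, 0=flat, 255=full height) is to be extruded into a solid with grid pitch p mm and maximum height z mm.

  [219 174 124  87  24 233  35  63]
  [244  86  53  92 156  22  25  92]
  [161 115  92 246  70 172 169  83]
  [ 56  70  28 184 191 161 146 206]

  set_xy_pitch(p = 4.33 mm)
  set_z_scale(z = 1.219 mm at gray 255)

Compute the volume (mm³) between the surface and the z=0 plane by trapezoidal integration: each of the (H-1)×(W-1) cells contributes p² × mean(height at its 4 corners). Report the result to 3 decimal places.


height_mm = gray/255 × 1.219; cell vol = 4.33² × mean(4 corners)
unit = 4.33² × 1.219 / (4×255) = 0.0224068 mm³ per gray-sum
row 0: Σ corner-gray over 7 cells = 2840  → 63.6352
row 1: Σ corner-gray over 7 cells = 3176  → 71.1639
row 2: Σ corner-gray over 7 cells = 3794  → 85.0113
Σ rows: total corner-gray = 9810  → 219.8104 mm³

219.810


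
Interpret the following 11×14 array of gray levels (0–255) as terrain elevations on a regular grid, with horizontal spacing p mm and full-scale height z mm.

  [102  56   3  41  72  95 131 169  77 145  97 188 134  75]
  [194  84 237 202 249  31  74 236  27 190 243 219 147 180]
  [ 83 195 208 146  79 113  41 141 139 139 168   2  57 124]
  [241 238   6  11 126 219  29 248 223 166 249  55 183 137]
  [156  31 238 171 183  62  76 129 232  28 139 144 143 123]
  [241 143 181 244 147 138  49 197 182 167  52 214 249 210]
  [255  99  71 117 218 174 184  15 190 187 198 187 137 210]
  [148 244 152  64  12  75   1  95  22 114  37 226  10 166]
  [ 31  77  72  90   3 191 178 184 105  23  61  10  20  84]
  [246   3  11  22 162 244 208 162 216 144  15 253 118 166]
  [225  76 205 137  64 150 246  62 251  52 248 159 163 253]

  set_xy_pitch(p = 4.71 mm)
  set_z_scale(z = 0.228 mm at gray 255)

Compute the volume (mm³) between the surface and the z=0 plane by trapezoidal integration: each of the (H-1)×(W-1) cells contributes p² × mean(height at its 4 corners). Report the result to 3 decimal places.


height_mm = gray/255 × 0.228; cell vol = 4.71² × mean(4 corners)
unit = 4.71² × 0.228 / (4×255) = 0.0049588 mm³ per gray-sum
row 0: Σ corner-gray over 13 cells = 6845  → 33.9430
row 1: Σ corner-gray over 13 cells = 7315  → 36.2736
row 2: Σ corner-gray over 13 cells = 6947  → 34.4488
row 3: Σ corner-gray over 13 cells = 7315  → 36.2736
row 4: Σ corner-gray over 13 cells = 7808  → 38.7183
row 5: Σ corner-gray over 13 cells = 8396  → 41.6341
row 6: Σ corner-gray over 13 cells = 6437  → 31.9198
row 7: Σ corner-gray over 13 cells = 4561  → 22.6171
row 8: Σ corner-gray over 13 cells = 5671  → 28.1213
row 9: Σ corner-gray over 13 cells = 7632  → 37.8456
Σ rows: total corner-gray = 68927  → 341.7951 mm³

341.795


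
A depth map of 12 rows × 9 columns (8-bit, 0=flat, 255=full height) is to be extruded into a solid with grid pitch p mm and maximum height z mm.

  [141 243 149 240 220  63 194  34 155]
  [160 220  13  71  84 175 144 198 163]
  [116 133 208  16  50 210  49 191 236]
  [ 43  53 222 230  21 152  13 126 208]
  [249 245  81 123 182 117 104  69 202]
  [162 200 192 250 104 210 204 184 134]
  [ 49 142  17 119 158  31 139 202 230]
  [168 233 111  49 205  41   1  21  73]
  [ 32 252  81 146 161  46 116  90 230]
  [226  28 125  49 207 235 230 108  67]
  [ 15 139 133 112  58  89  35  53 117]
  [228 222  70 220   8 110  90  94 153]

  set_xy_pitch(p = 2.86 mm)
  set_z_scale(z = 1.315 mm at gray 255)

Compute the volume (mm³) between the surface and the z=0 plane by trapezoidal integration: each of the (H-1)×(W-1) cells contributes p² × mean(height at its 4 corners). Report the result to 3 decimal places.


480.601

height_mm = gray/255 × 1.315; cell vol = 2.86² × mean(4 corners)
unit = 2.86² × 1.315 / (4×255) = 0.0105453 mm³ per gray-sum
row 0: Σ corner-gray over 8 cells = 4715  → 49.7209
row 1: Σ corner-gray over 8 cells = 4199  → 44.2796
row 2: Σ corner-gray over 8 cells = 3951  → 41.6644
row 3: Σ corner-gray over 8 cells = 4178  → 44.0581
row 4: Σ corner-gray over 8 cells = 5277  → 55.6474
row 5: Σ corner-gray over 8 cells = 4879  → 51.4504
row 6: Σ corner-gray over 8 cells = 3458  → 36.4655
row 7: Σ corner-gray over 8 cells = 3609  → 38.0579
row 8: Σ corner-gray over 8 cells = 4303  → 45.3763
row 9: Σ corner-gray over 8 cells = 3627  → 38.2477
row 10: Σ corner-gray over 8 cells = 3379  → 35.6325
Σ rows: total corner-gray = 45575  → 480.6006 mm³


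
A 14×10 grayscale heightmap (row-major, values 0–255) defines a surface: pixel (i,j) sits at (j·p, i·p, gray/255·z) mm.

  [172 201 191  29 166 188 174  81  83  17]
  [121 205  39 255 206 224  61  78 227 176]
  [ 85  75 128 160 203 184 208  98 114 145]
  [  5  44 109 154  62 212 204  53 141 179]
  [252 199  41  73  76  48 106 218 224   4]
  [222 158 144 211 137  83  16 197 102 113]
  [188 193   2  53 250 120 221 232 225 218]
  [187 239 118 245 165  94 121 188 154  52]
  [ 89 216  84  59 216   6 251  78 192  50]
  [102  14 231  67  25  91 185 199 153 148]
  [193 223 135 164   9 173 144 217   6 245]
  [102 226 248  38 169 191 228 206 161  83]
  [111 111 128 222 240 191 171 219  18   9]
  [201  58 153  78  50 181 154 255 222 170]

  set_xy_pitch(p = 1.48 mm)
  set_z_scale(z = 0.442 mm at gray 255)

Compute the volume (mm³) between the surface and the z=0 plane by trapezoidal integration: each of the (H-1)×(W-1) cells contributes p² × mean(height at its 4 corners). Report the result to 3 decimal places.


63.836

height_mm = gray/255 × 0.442; cell vol = 1.48² × mean(4 corners)
unit = 1.48² × 0.442 / (4×255) = 0.000949173 mm³ per gray-sum
row 0: Σ corner-gray over 9 cells = 5302  → 5.0325
row 1: Σ corner-gray over 9 cells = 5457  → 5.1796
row 2: Σ corner-gray over 9 cells = 4712  → 4.4725
row 3: Σ corner-gray over 9 cells = 4368  → 4.1460
row 4: Σ corner-gray over 9 cells = 4657  → 4.4203
row 5: Σ corner-gray over 9 cells = 5429  → 5.1531
row 6: Σ corner-gray over 9 cells = 5885  → 5.5859
row 7: Σ corner-gray over 9 cells = 5230  → 4.9642
row 8: Σ corner-gray over 9 cells = 4523  → 4.2931
row 9: Σ corner-gray over 9 cells = 4760  → 4.5181
row 10: Σ corner-gray over 9 cells = 5699  → 5.4093
row 11: Σ corner-gray over 9 cells = 5839  → 5.5422
row 12: Σ corner-gray over 9 cells = 5393  → 5.1189
Σ rows: total corner-gray = 67254  → 63.8357 mm³


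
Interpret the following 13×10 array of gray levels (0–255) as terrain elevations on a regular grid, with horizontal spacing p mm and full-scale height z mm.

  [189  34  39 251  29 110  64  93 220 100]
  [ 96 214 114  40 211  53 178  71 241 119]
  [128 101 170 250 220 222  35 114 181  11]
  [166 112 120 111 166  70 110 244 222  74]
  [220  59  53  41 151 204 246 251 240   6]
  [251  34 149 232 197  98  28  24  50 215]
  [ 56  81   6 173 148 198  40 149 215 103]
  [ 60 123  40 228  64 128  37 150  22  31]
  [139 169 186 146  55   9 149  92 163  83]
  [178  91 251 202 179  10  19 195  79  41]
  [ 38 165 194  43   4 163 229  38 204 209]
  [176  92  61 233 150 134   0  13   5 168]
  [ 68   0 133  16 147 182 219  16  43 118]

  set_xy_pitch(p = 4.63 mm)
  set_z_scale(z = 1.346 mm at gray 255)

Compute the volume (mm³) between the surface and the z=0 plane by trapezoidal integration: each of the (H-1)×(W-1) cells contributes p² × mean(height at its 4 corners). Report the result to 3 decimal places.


height_mm = gray/255 × 1.346; cell vol = 4.63² × mean(4 corners)
unit = 4.63² × 1.346 / (4×255) = 0.0282883 mm³ per gray-sum
row 0: Σ corner-gray over 9 cells = 4428  → 125.2606
row 1: Σ corner-gray over 9 cells = 5184  → 146.6466
row 2: Σ corner-gray over 9 cells = 5275  → 149.2208
row 3: Σ corner-gray over 9 cells = 5266  → 148.9662
row 4: Σ corner-gray over 9 cells = 4806  → 135.9536
row 5: Σ corner-gray over 9 cells = 4269  → 120.7628
row 6: Σ corner-gray over 9 cells = 3854  → 109.0231
row 7: Σ corner-gray over 9 cells = 3835  → 108.4856
row 8: Σ corner-gray over 9 cells = 4431  → 125.3455
row 9: Σ corner-gray over 9 cells = 4598  → 130.0696
row 10: Σ corner-gray over 9 cells = 4047  → 114.4828
row 11: Σ corner-gray over 9 cells = 3418  → 96.6894
Σ rows: total corner-gray = 53411  → 1510.9065 mm³

1510.906


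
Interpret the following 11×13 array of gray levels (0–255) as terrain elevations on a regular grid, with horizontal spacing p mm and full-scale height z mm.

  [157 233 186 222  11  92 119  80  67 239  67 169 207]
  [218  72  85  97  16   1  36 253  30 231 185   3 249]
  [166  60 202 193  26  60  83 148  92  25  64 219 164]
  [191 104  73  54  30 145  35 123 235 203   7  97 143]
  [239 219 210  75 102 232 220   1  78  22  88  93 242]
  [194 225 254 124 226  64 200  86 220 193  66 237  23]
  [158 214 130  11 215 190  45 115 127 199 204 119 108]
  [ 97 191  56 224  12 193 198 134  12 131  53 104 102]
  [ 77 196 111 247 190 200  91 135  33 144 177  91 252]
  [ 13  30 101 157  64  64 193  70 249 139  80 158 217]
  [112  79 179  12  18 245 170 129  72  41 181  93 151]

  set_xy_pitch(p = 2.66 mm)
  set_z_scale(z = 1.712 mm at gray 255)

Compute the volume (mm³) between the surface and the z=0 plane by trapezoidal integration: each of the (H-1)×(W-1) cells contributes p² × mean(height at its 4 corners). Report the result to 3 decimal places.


724.632

height_mm = gray/255 × 1.712; cell vol = 2.66² × mean(4 corners)
unit = 2.66² × 1.712 / (4×255) = 0.0118759 mm³ per gray-sum
row 0: Σ corner-gray over 12 cells = 5819  → 69.1059
row 1: Σ corner-gray over 12 cells = 5159  → 61.2678
row 2: Σ corner-gray over 12 cells = 5220  → 61.9922
row 3: Σ corner-gray over 12 cells = 5707  → 67.7758
row 4: Σ corner-gray over 12 cells = 7168  → 85.1265
row 5: Σ corner-gray over 12 cells = 7411  → 88.0124
row 6: Σ corner-gray over 12 cells = 6219  → 73.8563
row 7: Σ corner-gray over 12 cells = 6374  → 75.6970
row 8: Σ corner-gray over 12 cells = 6399  → 75.9939
row 9: Σ corner-gray over 12 cells = 5541  → 65.8044
Σ rows: total corner-gray = 61017  → 724.6323 mm³


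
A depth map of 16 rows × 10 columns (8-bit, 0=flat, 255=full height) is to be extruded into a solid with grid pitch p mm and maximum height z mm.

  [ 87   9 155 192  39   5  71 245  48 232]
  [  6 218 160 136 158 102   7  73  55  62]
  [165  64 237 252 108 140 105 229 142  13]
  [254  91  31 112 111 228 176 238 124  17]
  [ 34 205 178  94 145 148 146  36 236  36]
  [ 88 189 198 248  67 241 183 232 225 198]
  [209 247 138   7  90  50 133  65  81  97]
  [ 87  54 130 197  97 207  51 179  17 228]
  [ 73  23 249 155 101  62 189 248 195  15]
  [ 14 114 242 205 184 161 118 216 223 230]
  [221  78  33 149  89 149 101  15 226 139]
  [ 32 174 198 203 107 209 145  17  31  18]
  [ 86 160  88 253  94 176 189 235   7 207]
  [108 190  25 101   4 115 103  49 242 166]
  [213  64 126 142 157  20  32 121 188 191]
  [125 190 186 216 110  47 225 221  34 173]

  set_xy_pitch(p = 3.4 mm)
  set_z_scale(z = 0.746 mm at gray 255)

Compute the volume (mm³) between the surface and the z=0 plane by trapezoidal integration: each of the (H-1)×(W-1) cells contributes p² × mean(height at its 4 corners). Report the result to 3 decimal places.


height_mm = gray/255 × 0.746; cell vol = 3.4² × mean(4 corners)
unit = 3.4² × 0.746 / (4×255) = 0.00845467 mm³ per gray-sum
row 0: Σ corner-gray over 9 cells = 3733  → 31.5613
row 1: Σ corner-gray over 9 cells = 4618  → 39.0437
row 2: Σ corner-gray over 9 cells = 5225  → 44.1756
row 3: Σ corner-gray over 9 cells = 4939  → 41.7576
row 4: Σ corner-gray over 9 cells = 5898  → 49.8656
row 5: Σ corner-gray over 9 cells = 5380  → 45.4861
row 6: Σ corner-gray over 9 cells = 4107  → 34.7233
row 7: Σ corner-gray over 9 cells = 4711  → 39.8299
row 8: Σ corner-gray over 9 cells = 5702  → 48.2085
row 9: Σ corner-gray over 9 cells = 5210  → 44.0488
row 10: Σ corner-gray over 9 cells = 4258  → 36.0000
row 11: Σ corner-gray over 9 cells = 4915  → 41.5547
row 12: Σ corner-gray over 9 cells = 4629  → 39.1367
row 13: Σ corner-gray over 9 cells = 4036  → 34.1230
row 14: Σ corner-gray over 9 cells = 4860  → 41.0897
Σ rows: total corner-gray = 72221  → 610.6045 mm³

610.604


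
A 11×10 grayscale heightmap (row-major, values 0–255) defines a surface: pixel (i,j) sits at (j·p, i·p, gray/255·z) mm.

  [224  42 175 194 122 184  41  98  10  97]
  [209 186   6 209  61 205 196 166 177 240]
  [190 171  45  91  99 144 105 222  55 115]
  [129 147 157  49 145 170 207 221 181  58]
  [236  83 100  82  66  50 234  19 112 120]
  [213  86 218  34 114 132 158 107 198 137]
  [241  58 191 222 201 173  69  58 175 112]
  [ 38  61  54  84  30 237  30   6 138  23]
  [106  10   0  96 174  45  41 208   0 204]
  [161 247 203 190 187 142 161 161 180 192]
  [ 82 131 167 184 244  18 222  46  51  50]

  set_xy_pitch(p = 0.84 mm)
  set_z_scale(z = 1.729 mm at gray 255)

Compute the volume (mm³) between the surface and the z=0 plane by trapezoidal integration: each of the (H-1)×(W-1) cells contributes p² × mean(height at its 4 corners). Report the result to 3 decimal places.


height_mm = gray/255 × 1.729; cell vol = 0.84² × mean(4 corners)
unit = 0.84² × 1.729 / (4×255) = 0.00119606 mm³ per gray-sum
row 0: Σ corner-gray over 9 cells = 4914  → 5.8774
row 1: Σ corner-gray over 9 cells = 5030  → 6.0162
row 2: Σ corner-gray over 9 cells = 4910  → 5.8727
row 3: Σ corner-gray over 9 cells = 4589  → 5.4887
row 4: Σ corner-gray over 9 cells = 4292  → 5.1335
row 5: Σ corner-gray over 9 cells = 5091  → 6.0891
row 6: Σ corner-gray over 9 cells = 3988  → 4.7699
row 7: Σ corner-gray over 9 cells = 2799  → 3.3478
row 8: Σ corner-gray over 9 cells = 4753  → 5.6849
row 9: Σ corner-gray over 9 cells = 5553  → 6.6417
Σ rows: total corner-gray = 45919  → 54.9219 mm³

54.922


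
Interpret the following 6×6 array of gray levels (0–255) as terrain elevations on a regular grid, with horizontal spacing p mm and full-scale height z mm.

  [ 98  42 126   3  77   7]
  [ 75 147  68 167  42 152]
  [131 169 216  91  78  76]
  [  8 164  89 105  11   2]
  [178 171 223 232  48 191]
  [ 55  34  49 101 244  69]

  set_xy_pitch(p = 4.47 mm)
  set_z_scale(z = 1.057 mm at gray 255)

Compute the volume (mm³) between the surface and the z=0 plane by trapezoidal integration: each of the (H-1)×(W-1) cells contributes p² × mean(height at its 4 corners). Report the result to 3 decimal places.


height_mm = gray/255 × 1.057; cell vol = 4.47² × mean(4 corners)
unit = 4.47² × 1.057 / (4×255) = 0.0207057 mm³ per gray-sum
row 0: Σ corner-gray over 5 cells = 1676  → 34.7027
row 1: Σ corner-gray over 5 cells = 2390  → 49.4866
row 2: Σ corner-gray over 5 cells = 2063  → 42.7159
row 3: Σ corner-gray over 5 cells = 2465  → 51.0395
row 4: Σ corner-gray over 5 cells = 2697  → 55.8433
Σ rows: total corner-gray = 11291  → 233.7880 mm³

233.788


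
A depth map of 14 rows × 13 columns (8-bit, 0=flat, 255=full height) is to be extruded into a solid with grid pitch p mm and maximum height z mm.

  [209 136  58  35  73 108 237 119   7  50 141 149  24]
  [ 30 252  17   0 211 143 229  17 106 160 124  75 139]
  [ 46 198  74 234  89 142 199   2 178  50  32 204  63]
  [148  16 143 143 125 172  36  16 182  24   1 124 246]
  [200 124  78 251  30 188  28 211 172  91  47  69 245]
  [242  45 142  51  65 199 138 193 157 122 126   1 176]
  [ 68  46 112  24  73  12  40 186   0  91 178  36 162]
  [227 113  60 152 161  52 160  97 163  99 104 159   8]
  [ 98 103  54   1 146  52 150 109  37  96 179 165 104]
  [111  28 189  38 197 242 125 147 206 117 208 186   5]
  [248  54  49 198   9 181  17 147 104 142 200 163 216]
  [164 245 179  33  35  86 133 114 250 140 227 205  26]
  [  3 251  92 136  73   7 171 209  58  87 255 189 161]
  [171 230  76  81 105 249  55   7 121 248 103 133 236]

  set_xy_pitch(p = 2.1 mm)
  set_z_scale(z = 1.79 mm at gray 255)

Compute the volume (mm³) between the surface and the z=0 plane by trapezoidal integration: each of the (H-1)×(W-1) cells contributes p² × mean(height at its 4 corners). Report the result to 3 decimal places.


height_mm = gray/255 × 1.79; cell vol = 2.1² × mean(4 corners)
unit = 2.1² × 1.79 / (4×255) = 0.00773912 mm³ per gray-sum
row 0: Σ corner-gray over 12 cells = 5296  → 40.9864
row 1: Σ corner-gray over 12 cells = 5750  → 44.4999
row 2: Σ corner-gray over 12 cells = 5271  → 40.7929
row 3: Σ corner-gray over 12 cells = 5381  → 41.6442
row 4: Σ corner-gray over 12 cells = 5919  → 45.8078
row 5: Σ corner-gray over 12 cells = 4722  → 36.5441
row 6: Σ corner-gray over 12 cells = 4701  → 36.3816
row 7: Σ corner-gray over 12 cells = 5261  → 40.7155
row 8: Σ corner-gray over 12 cells = 5868  → 45.4131
row 9: Σ corner-gray over 12 cells = 6474  → 50.1030
row 10: Σ corner-gray over 12 cells = 6476  → 50.1185
row 11: Σ corner-gray over 12 cells = 6704  → 51.8830
row 12: Σ corner-gray over 12 cells = 6443  → 49.8631
Σ rows: total corner-gray = 74266  → 574.7533 mm³

574.753


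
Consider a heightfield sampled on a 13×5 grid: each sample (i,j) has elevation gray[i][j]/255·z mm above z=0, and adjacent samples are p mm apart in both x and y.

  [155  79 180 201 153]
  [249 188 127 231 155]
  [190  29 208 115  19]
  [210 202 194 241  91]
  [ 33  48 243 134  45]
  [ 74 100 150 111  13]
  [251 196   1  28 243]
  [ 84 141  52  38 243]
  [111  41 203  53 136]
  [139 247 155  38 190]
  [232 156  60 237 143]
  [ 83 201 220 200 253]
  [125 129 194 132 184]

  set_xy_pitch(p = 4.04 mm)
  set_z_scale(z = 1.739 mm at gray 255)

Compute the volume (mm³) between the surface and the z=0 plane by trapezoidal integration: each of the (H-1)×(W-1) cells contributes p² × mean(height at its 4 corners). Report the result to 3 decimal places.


height_mm = gray/255 × 1.739; cell vol = 4.04² × mean(4 corners)
unit = 4.04² × 1.739 / (4×255) = 0.0278267 mm³ per gray-sum
row 0: Σ corner-gray over 4 cells = 2724  → 75.8000
row 1: Σ corner-gray over 4 cells = 2409  → 67.0346
row 2: Σ corner-gray over 4 cells = 2488  → 69.2329
row 3: Σ corner-gray over 4 cells = 2503  → 69.6503
row 4: Σ corner-gray over 4 cells = 1737  → 48.3350
row 5: Σ corner-gray over 4 cells = 1753  → 48.7803
row 6: Σ corner-gray over 4 cells = 1733  → 48.2237
row 7: Σ corner-gray over 4 cells = 1630  → 45.3576
row 8: Σ corner-gray over 4 cells = 2050  → 57.0448
row 9: Σ corner-gray over 4 cells = 2490  → 69.2886
row 10: Σ corner-gray over 4 cells = 2859  → 79.5566
row 11: Σ corner-gray over 4 cells = 2797  → 77.8314
Σ rows: total corner-gray = 27173  → 756.1357 mm³

756.136


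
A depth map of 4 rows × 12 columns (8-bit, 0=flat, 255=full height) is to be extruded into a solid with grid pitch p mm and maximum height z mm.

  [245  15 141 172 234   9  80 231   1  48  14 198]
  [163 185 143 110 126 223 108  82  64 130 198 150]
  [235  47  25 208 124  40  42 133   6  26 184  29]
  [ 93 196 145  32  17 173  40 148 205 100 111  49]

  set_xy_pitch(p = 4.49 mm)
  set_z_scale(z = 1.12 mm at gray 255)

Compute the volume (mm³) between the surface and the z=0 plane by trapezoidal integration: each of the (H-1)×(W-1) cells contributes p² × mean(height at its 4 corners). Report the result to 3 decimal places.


327.157

height_mm = gray/255 × 1.12; cell vol = 4.49² × mean(4 corners)
unit = 4.49² × 1.12 / (4×255) = 0.0221366 mm³ per gray-sum
row 0: Σ corner-gray over 11 cells = 5384  → 119.1833
row 1: Σ corner-gray over 11 cells = 4985  → 110.3509
row 2: Σ corner-gray over 11 cells = 4410  → 97.6223
Σ rows: total corner-gray = 14779  → 327.1565 mm³


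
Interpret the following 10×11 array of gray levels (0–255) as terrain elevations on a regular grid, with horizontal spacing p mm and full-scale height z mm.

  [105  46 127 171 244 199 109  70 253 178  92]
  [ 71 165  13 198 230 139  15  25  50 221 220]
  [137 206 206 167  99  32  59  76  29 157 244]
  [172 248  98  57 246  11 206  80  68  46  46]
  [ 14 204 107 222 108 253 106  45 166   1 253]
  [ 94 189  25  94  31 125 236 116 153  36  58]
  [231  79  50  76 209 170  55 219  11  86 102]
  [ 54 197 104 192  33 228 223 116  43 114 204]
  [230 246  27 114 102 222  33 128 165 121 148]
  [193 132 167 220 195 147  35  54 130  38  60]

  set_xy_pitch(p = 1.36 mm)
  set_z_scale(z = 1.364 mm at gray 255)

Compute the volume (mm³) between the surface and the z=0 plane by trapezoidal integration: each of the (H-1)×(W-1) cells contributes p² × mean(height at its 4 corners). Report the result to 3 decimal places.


111.164

height_mm = gray/255 × 1.364; cell vol = 1.36² × mean(4 corners)
unit = 1.36² × 1.364 / (4×255) = 0.00247339 mm³ per gray-sum
row 0: Σ corner-gray over 10 cells = 5394  → 13.3414
row 1: Σ corner-gray over 10 cells = 4846  → 11.9860
row 2: Σ corner-gray over 10 cells = 4781  → 11.8253
row 3: Σ corner-gray over 10 cells = 5029  → 12.4387
row 4: Σ corner-gray over 10 cells = 4853  → 12.0033
row 5: Σ corner-gray over 10 cells = 4405  → 10.8953
row 6: Σ corner-gray over 10 cells = 5001  → 12.3694
row 7: Σ corner-gray over 10 cells = 5452  → 13.4849
row 8: Σ corner-gray over 10 cells = 5183  → 12.8196
Σ rows: total corner-gray = 44944  → 111.1639 mm³


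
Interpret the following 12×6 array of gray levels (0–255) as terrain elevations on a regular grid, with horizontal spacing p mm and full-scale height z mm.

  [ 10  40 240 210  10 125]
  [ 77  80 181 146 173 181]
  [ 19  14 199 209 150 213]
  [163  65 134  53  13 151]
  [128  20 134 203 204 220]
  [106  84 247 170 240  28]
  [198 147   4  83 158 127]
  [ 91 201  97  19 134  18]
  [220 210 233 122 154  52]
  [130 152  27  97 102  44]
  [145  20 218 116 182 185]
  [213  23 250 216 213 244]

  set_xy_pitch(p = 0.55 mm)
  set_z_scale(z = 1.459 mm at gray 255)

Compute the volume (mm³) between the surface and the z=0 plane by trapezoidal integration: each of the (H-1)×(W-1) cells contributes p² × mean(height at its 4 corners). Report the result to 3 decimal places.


12.448

height_mm = gray/255 × 1.459; cell vol = 0.55² × mean(4 corners)
unit = 0.55² × 1.459 / (4×255) = 0.000432694 mm³ per gray-sum
row 0: Σ corner-gray over 5 cells = 2553  → 1.1047
row 1: Σ corner-gray over 5 cells = 2794  → 1.2089
row 2: Σ corner-gray over 5 cells = 2220  → 0.9606
row 3: Σ corner-gray over 5 cells = 2314  → 1.0013
row 4: Σ corner-gray over 5 cells = 3086  → 1.3353
row 5: Σ corner-gray over 5 cells = 2725  → 1.1791
row 6: Σ corner-gray over 5 cells = 2120  → 0.9173
row 7: Σ corner-gray over 5 cells = 2721  → 1.1774
row 8: Σ corner-gray over 5 cells = 2640  → 1.1423
row 9: Σ corner-gray over 5 cells = 2332  → 1.0090
row 10: Σ corner-gray over 5 cells = 3263  → 1.4119
Σ rows: total corner-gray = 28768  → 12.4477 mm³


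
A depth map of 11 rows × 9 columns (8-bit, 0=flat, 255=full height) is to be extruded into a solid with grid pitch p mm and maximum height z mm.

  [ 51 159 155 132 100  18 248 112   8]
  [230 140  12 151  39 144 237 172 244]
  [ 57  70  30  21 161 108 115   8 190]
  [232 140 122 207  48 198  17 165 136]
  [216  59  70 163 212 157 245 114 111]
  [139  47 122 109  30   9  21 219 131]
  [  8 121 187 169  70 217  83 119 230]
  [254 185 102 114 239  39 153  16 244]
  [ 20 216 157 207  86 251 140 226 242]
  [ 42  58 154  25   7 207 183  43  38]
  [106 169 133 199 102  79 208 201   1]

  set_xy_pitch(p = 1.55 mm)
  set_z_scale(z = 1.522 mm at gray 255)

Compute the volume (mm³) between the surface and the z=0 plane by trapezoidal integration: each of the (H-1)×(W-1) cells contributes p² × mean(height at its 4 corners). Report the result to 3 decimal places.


144.644

height_mm = gray/255 × 1.522; cell vol = 1.55² × mean(4 corners)
unit = 1.55² × 1.522 / (4×255) = 0.00358491 mm³ per gray-sum
row 0: Σ corner-gray over 8 cells = 4171  → 14.9526
row 1: Σ corner-gray over 8 cells = 3537  → 12.6798
row 2: Σ corner-gray over 8 cells = 3435  → 12.3142
row 3: Σ corner-gray over 8 cells = 4529  → 16.2360
row 4: Σ corner-gray over 8 cells = 3751  → 13.4470
row 5: Σ corner-gray over 8 cells = 3554  → 12.7408
row 6: Σ corner-gray over 8 cells = 4364  → 15.6445
row 7: Σ corner-gray over 8 cells = 5022  → 18.0034
row 8: Σ corner-gray over 8 cells = 4262  → 15.2789
row 9: Σ corner-gray over 8 cells = 3723  → 13.3466
Σ rows: total corner-gray = 40348  → 144.6438 mm³


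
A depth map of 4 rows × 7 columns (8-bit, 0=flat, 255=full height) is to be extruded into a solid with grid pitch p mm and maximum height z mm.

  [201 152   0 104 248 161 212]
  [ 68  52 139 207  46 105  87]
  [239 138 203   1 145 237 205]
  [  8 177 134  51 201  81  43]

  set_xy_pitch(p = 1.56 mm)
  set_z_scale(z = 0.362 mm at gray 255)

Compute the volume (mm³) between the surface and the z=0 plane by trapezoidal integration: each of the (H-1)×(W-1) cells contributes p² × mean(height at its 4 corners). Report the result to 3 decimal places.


height_mm = gray/255 × 0.362; cell vol = 1.56² × mean(4 corners)
unit = 1.56² × 0.362 / (4×255) = 0.000863689 mm³ per gray-sum
row 0: Σ corner-gray over 6 cells = 2996  → 2.5876
row 1: Σ corner-gray over 6 cells = 3145  → 2.7163
row 2: Σ corner-gray over 6 cells = 3231  → 2.7906
Σ rows: total corner-gray = 9372  → 8.0945 mm³

8.094


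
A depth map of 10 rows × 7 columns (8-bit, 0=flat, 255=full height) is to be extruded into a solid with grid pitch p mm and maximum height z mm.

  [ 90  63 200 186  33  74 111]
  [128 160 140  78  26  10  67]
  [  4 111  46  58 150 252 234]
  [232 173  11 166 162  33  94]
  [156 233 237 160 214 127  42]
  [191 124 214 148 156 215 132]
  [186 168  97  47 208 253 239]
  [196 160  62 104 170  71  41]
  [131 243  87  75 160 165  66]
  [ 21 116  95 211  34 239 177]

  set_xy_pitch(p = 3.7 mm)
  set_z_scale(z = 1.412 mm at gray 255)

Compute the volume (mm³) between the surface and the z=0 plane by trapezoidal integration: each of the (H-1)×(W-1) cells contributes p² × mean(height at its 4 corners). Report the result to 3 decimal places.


height_mm = gray/255 × 1.412; cell vol = 3.7² × mean(4 corners)
unit = 3.7² × 1.412 / (4×255) = 0.0189513 mm³ per gray-sum
row 0: Σ corner-gray over 6 cells = 2336  → 44.2701
row 1: Σ corner-gray over 6 cells = 2495  → 47.2834
row 2: Σ corner-gray over 6 cells = 2888  → 54.7312
row 3: Σ corner-gray over 6 cells = 3556  → 67.3907
row 4: Σ corner-gray over 6 cells = 4177  → 79.1594
row 5: Σ corner-gray over 6 cells = 4008  → 75.9566
row 6: Σ corner-gray over 6 cells = 3342  → 63.3351
row 7: Σ corner-gray over 6 cells = 3028  → 57.3844
row 8: Σ corner-gray over 6 cells = 3245  → 61.4968
Σ rows: total corner-gray = 29075  → 551.0077 mm³

551.008


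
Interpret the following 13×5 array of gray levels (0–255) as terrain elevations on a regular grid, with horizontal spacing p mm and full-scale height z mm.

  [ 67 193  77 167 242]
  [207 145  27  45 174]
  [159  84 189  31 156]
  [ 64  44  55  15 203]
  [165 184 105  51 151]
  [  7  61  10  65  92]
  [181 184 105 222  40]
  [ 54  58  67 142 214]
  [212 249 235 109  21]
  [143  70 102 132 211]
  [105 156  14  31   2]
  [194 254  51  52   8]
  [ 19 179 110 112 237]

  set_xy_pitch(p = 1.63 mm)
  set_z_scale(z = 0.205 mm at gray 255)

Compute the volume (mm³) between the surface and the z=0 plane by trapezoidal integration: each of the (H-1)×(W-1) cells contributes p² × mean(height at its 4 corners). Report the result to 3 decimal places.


height_mm = gray/255 × 0.205; cell vol = 1.63² × mean(4 corners)
unit = 1.63² × 0.205 / (4×255) = 0.000533985 mm³ per gray-sum
row 0: Σ corner-gray over 4 cells = 1998  → 1.0669
row 1: Σ corner-gray over 4 cells = 1738  → 0.9281
row 2: Σ corner-gray over 4 cells = 1418  → 0.7572
row 3: Σ corner-gray over 4 cells = 1491  → 0.7962
row 4: Σ corner-gray over 4 cells = 1367  → 0.7300
row 5: Σ corner-gray over 4 cells = 1614  → 0.8619
row 6: Σ corner-gray over 4 cells = 2045  → 1.0920
row 7: Σ corner-gray over 4 cells = 2221  → 1.1860
row 8: Σ corner-gray over 4 cells = 2381  → 1.2714
row 9: Σ corner-gray over 4 cells = 1471  → 0.7855
row 10: Σ corner-gray over 4 cells = 1425  → 0.7609
row 11: Σ corner-gray over 4 cells = 1974  → 1.0541
Σ rows: total corner-gray = 21143  → 11.2900 mm³

11.290


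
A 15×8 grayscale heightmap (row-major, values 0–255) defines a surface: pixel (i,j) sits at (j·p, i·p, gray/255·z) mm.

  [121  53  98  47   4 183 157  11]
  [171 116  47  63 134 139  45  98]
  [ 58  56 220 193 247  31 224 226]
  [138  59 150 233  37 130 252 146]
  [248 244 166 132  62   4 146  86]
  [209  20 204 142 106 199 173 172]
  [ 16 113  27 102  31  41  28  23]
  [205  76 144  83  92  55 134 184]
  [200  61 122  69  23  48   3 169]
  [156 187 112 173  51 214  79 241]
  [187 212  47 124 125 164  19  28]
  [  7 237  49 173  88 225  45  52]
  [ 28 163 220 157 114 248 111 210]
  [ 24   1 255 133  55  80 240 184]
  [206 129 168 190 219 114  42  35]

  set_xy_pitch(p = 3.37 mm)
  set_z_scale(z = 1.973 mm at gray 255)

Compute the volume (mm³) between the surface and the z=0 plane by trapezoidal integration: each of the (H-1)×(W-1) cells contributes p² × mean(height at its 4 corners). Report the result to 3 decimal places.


height_mm = gray/255 × 1.973; cell vol = 3.37² × mean(4 corners)
unit = 3.37² × 1.973 / (4×255) = 0.0219678 mm³ per gray-sum
row 0: Σ corner-gray over 7 cells = 2573  → 56.5232
row 1: Σ corner-gray over 7 cells = 3583  → 78.7107
row 2: Σ corner-gray over 7 cells = 4232  → 92.9678
row 3: Σ corner-gray over 7 cells = 3848  → 84.5321
row 4: Σ corner-gray over 7 cells = 3911  → 85.9161
row 5: Σ corner-gray over 7 cells = 2792  → 61.3341
row 6: Σ corner-gray over 7 cells = 2280  → 50.0866
row 7: Σ corner-gray over 7 cells = 2578  → 56.6330
row 8: Σ corner-gray over 7 cells = 3050  → 67.0018
row 9: Σ corner-gray over 7 cells = 3626  → 79.6553
row 10: Σ corner-gray over 7 cells = 3290  → 72.2741
row 11: Σ corner-gray over 7 cells = 3957  → 86.9266
row 12: Σ corner-gray over 7 cells = 4000  → 87.8712
row 13: Σ corner-gray over 7 cells = 3701  → 81.3029
Σ rows: total corner-gray = 47421  → 1041.7354 mm³

1041.735


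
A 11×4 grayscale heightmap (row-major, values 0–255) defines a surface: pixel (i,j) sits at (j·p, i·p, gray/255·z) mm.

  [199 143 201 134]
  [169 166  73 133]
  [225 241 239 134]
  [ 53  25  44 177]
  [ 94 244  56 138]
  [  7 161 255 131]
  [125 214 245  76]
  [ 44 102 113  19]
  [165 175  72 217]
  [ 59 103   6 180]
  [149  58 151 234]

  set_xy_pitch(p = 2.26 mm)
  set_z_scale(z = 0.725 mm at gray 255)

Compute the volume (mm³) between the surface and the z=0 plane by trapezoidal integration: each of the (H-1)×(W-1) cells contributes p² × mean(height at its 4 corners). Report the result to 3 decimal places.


58.994

height_mm = gray/255 × 0.725; cell vol = 2.26² × mean(4 corners)
unit = 2.26² × 0.725 / (4×255) = 0.0036304 mm³ per gray-sum
row 0: Σ corner-gray over 3 cells = 1801  → 6.5384
row 1: Σ corner-gray over 3 cells = 2099  → 7.6202
row 2: Σ corner-gray over 3 cells = 1687  → 6.1245
row 3: Σ corner-gray over 3 cells = 1200  → 4.3565
row 4: Σ corner-gray over 3 cells = 1802  → 6.5420
row 5: Σ corner-gray over 3 cells = 2089  → 7.5839
row 6: Σ corner-gray over 3 cells = 1612  → 5.8522
row 7: Σ corner-gray over 3 cells = 1369  → 4.9700
row 8: Σ corner-gray over 3 cells = 1333  → 4.8393
row 9: Σ corner-gray over 3 cells = 1258  → 4.5670
Σ rows: total corner-gray = 16250  → 58.9940 mm³


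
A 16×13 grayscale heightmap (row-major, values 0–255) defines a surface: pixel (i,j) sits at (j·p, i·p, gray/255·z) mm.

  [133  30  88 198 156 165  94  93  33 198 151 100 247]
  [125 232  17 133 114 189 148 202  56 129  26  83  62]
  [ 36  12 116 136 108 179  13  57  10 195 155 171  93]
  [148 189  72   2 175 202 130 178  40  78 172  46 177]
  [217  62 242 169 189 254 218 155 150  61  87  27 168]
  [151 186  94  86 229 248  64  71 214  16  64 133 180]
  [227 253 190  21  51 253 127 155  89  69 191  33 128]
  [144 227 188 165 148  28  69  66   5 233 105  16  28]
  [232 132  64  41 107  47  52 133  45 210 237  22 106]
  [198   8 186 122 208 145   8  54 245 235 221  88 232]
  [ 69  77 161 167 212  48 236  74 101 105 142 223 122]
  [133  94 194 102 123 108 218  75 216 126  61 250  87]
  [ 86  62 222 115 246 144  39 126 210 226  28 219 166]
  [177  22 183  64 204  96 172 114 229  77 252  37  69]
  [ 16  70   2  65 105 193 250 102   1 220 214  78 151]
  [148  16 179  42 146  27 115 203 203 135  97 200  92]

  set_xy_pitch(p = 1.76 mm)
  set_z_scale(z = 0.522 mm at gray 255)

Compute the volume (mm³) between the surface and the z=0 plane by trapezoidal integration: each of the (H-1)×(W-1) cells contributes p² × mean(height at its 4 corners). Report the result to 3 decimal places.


height_mm = gray/255 × 0.522; cell vol = 1.76² × mean(4 corners)
unit = 1.76² × 0.522 / (4×255) = 0.00158524 mm³ per gray-sum
row 0: Σ corner-gray over 12 cells = 5837  → 9.2531
row 1: Σ corner-gray over 12 cells = 5278  → 8.3669
row 2: Σ corner-gray over 12 cells = 5326  → 8.4430
row 3: Σ corner-gray over 12 cells = 6506  → 10.3136
row 4: Σ corner-gray over 12 cells = 6754  → 10.7067
row 5: Σ corner-gray over 12 cells = 6360  → 10.0821
row 6: Σ corner-gray over 12 cells = 5891  → 9.3387
row 7: Σ corner-gray over 12 cells = 5190  → 8.2274
row 8: Σ corner-gray over 12 cells = 5988  → 9.4924
row 9: Σ corner-gray over 12 cells = 6753  → 10.7051
row 10: Σ corner-gray over 12 cells = 6637  → 10.5213
row 11: Σ corner-gray over 12 cells = 6880  → 10.9065
row 12: Σ corner-gray over 12 cells = 6672  → 10.5767
row 13: Σ corner-gray over 12 cells = 5913  → 9.3735
row 14: Σ corner-gray over 12 cells = 5733  → 9.0882
Σ rows: total corner-gray = 91718  → 145.3953 mm³

145.395
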